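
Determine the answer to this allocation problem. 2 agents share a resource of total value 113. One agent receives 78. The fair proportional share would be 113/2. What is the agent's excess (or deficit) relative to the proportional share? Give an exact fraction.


Step 1: Proportional share = 113/2
Step 2: Agent's actual allocation = 78
Step 3: Excess = 78 - 113/2 = 43/2

43/2


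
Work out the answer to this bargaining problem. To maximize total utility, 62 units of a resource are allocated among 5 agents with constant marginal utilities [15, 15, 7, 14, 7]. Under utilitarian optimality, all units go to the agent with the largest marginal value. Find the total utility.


Step 1: The marginal utilities are [15, 15, 7, 14, 7]
Step 2: The highest marginal utility is 15
Step 3: All 62 units go to that agent
Step 4: Total utility = 15 * 62 = 930

930


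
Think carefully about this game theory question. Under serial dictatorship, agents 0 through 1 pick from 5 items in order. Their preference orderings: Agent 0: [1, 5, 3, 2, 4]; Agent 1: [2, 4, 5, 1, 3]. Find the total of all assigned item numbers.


Step 1: Agent 0 picks item 1
Step 2: Agent 1 picks item 2
Step 3: Sum = 1 + 2 = 3

3


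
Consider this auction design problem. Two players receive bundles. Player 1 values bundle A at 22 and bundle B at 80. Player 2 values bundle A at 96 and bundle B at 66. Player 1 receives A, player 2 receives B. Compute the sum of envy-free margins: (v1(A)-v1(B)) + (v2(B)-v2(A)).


Step 1: Player 1's margin = v1(A) - v1(B) = 22 - 80 = -58
Step 2: Player 2's margin = v2(B) - v2(A) = 66 - 96 = -30
Step 3: Total margin = -58 + -30 = -88

-88


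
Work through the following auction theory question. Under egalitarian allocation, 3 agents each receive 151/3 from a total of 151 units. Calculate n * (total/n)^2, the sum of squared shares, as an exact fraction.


Step 1: Each agent's share = 151/3
Step 2: Square of each share = (151/3)^2 = 22801/9
Step 3: Sum of squares = 3 * 22801/9 = 22801/3

22801/3


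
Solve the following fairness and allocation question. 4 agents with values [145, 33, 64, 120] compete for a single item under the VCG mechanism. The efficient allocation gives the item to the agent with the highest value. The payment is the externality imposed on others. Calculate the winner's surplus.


Step 1: The winner is the agent with the highest value: agent 0 with value 145
Step 2: Values of other agents: [33, 64, 120]
Step 3: VCG payment = max of others' values = 120
Step 4: Surplus = 145 - 120 = 25

25


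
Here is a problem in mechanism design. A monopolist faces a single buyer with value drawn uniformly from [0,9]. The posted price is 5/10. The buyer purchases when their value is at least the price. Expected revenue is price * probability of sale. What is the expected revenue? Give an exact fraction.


Step 1: Posted price r = 1/2, value support [0,9]
Step 2: P(v >= r) = (9 - 1/2)/9 = 17/18
Step 3: Expected revenue = r * P(v >= r) = 1/2 * 17/18
Step 4: Revenue = 17/36

17/36


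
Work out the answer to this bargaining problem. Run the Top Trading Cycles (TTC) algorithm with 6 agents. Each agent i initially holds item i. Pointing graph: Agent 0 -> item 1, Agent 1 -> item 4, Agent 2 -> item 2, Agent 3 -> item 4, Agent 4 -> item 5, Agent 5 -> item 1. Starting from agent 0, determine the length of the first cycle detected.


Step 1: Trace the pointer graph from agent 0: 0 -> 1 -> 4 -> 5 -> 1
Step 2: A cycle is detected when we revisit agent 1
Step 3: The cycle is: 1 -> 4 -> 5 -> 1
Step 4: Cycle length = 3

3


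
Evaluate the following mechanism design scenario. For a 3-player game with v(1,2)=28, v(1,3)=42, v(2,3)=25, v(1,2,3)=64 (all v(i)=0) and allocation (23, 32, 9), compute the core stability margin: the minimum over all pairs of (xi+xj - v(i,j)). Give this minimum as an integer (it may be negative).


Step 1: Slack for coalition (1,2): x1+x2 - v12 = 55 - 28 = 27
Step 2: Slack for coalition (1,3): x1+x3 - v13 = 32 - 42 = -10
Step 3: Slack for coalition (2,3): x2+x3 - v23 = 41 - 25 = 16
Step 4: Minimum slack = min(27, -10, 16) = -10, attained by (1,3); coalition (1,3) can block (slack < 0), so the allocation is not in the core

-10


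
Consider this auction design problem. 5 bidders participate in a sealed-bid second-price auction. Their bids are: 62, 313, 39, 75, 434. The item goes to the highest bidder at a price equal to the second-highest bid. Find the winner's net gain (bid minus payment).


Step 1: Sort bids in descending order: 434, 313, 75, 62, 39
Step 2: The winning bid is the highest: 434
Step 3: The payment equals the second-highest bid: 313
Step 4: Surplus = winner's bid - payment = 434 - 313 = 121

121


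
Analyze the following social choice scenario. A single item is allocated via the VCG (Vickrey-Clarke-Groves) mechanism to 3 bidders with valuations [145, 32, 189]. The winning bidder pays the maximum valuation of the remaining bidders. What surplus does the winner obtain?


Step 1: The winner is the agent with the highest value: agent 2 with value 189
Step 2: Values of other agents: [145, 32]
Step 3: VCG payment = max of others' values = 145
Step 4: Surplus = 189 - 145 = 44

44


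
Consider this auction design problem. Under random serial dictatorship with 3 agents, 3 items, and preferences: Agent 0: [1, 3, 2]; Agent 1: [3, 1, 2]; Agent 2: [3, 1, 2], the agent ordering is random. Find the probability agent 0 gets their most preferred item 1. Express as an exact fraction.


Step 1: Agent 0 wants item 1
Step 2: There are 6 possible orderings of agents
Step 3: In 4 orderings, agent 0 gets item 1
Step 4: Probability = 4/6 = 2/3

2/3


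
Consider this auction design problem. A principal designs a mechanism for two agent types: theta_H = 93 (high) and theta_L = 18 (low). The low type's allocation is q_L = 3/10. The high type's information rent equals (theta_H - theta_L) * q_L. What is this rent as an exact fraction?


Step 1: theta_H - theta_L = 93 - 18 = 75
Step 2: Information rent = (theta_H - theta_L) * q_L
Step 3: = 75 * 3/10
Step 4: = 45/2

45/2


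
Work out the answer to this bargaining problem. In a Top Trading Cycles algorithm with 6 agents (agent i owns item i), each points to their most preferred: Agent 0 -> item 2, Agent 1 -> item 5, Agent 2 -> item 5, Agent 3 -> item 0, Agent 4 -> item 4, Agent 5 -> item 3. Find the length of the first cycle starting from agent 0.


Step 1: Trace the pointer graph from agent 0: 0 -> 2 -> 5 -> 3 -> 0
Step 2: A cycle is detected when we revisit agent 0
Step 3: The cycle is: 0 -> 2 -> 5 -> 3 -> 0
Step 4: Cycle length = 4

4


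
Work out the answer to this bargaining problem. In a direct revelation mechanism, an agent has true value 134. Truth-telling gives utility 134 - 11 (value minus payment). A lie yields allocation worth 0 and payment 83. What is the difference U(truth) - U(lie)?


Step 1: U(truth) = value - payment = 134 - 11 = 123
Step 2: U(lie) = allocation - payment = 0 - 83 = -83
Step 3: IC gap = 123 - (-83) = 206

206


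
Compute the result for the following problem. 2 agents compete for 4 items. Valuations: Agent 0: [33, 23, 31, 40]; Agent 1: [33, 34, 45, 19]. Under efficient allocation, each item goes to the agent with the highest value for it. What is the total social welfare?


Step 1: For each item, find the maximum value among all agents.
Step 2: Item 0 -> Agent 0 (value 33)
Step 3: Item 1 -> Agent 1 (value 34)
Step 4: Item 2 -> Agent 1 (value 45)
Step 5: Item 3 -> Agent 0 (value 40)
Step 6: Total welfare = 33 + 34 + 45 + 40 = 152

152


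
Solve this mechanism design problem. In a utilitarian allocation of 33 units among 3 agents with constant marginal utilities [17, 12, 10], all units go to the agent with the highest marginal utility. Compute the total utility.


Step 1: The marginal utilities are [17, 12, 10]
Step 2: The highest marginal utility is 17
Step 3: All 33 units go to that agent
Step 4: Total utility = 17 * 33 = 561

561


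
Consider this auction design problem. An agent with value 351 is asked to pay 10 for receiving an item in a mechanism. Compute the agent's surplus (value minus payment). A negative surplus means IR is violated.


Step 1: Surplus = value - payment = 351 - 10 = 341
Step 2: IR is satisfied (surplus >= 0)

341


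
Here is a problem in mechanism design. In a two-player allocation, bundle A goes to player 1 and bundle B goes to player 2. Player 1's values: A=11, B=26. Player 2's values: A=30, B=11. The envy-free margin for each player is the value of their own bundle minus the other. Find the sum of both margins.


Step 1: Player 1's margin = v1(A) - v1(B) = 11 - 26 = -15
Step 2: Player 2's margin = v2(B) - v2(A) = 11 - 30 = -19
Step 3: Total margin = -15 + -19 = -34

-34


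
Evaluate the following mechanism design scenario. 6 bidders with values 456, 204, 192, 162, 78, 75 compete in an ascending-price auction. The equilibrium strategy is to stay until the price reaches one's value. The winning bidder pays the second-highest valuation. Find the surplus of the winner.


Step 1: Identify the highest value: 456
Step 2: Identify the second-highest value: 204
Step 3: The final price = second-highest value = 204
Step 4: Surplus = 456 - 204 = 252

252


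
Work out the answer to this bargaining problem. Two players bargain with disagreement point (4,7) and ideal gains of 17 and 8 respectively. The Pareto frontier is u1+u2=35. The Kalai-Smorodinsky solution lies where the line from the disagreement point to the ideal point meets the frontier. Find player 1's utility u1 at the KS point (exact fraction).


Step 1: At the KS point, (u1-d1)/r1 = (u2-d2)/r2 = t and u1+u2 = 35
Step 2: u1 = d1 + r1*t and u2 = d2 + r2*t, so (d1 + r1*t) + (d2 + r2*t) = 35
Step 3: t = (35 - 4 - 7)/(17 + 8) = 24/25
Step 4: u1 = d1 + r1*t = 4 + 17 * 24/25 = 508/25
Step 5: (Check: u2 = d2 + r2*t = 367/25; u1+u2 = 508/25 + 367/25 = 35, on the frontier.)

508/25


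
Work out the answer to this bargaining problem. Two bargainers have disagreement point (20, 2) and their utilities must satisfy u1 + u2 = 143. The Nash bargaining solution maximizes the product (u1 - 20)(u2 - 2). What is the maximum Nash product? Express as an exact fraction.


Step 1: The Nash solution splits surplus symmetrically above the disagreement point
Step 2: u1 = (total + d1 - d2)/2 = (143 + 20 - 2)/2 = 161/2
Step 3: u2 = (total - d1 + d2)/2 = (143 - 20 + 2)/2 = 125/2
Step 4: Nash product = (161/2 - 20) * (125/2 - 2)
Step 5: = 121/2 * 121/2 = 14641/4

14641/4


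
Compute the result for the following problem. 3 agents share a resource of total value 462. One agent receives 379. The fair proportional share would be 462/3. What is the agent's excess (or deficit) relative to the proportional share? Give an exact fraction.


Step 1: Proportional share = 462/3 = 154
Step 2: Agent's actual allocation = 379
Step 3: Excess = 379 - 154 = 225

225


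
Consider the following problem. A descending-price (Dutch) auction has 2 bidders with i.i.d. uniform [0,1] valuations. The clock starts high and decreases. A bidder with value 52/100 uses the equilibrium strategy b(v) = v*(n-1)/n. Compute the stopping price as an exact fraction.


Step 1: Dutch auctions are strategically equivalent to first-price auctions
Step 2: The equilibrium bid is b(v) = v*(n-1)/n
Step 3: b = 13/25 * 1/2
Step 4: b = 13/50

13/50


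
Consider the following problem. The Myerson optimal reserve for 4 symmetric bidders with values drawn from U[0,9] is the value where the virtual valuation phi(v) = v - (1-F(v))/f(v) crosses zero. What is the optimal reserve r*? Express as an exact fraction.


Step 1: For U[0,9], F(v) = v/9 and f(v) = 1/9
Step 2: phi(v) = v - (1 - v/9)/(1/9) = v - (9 - v) = 2v - 9
Step 3: Set phi(r*) = 0: 2r* - 9 = 0
Step 4: r* = 9/2 (the number of bidders n = 4 does not enter)

9/2


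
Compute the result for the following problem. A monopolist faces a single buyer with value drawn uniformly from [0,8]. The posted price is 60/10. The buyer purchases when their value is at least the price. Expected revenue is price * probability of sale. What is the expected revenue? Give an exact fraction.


Step 1: Posted price r = 6, value support [0,8]
Step 2: P(v >= r) = (8 - 6)/8 = 1/4
Step 3: Expected revenue = r * P(v >= r) = 6 * 1/4
Step 4: Revenue = 3/2

3/2


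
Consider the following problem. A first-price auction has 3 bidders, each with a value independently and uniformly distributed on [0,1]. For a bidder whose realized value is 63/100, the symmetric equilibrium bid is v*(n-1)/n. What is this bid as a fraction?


Step 1: The symmetric BNE bidding function is b(v) = v * (n-1) / n
Step 2: Substitute v = 63/100 and n = 3
Step 3: b = 63/100 * 2/3
Step 4: b = 21/50

21/50


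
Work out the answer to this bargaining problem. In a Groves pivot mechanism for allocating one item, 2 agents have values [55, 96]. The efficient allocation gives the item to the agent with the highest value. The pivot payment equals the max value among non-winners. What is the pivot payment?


Step 1: The efficient winner is agent 1 with value 96
Step 2: Other agents' values: [55]
Step 3: Pivot payment = max(others) = 55
Step 4: The winner pays 55

55


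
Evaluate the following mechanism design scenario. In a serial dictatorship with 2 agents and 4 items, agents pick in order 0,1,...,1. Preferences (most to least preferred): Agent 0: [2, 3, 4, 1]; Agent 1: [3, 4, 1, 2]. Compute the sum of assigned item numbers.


Step 1: Agent 0 picks item 2
Step 2: Agent 1 picks item 3
Step 3: Sum = 2 + 3 = 5

5


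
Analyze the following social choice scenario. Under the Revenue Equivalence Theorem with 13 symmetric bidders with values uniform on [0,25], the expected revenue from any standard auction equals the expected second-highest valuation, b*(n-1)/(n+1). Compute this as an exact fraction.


Step 1: By Revenue Equivalence, expected revenue = b*(n-1)/(n+1)
Step 2: Substituting n = 13, b = 25
Step 3: Revenue = 25*(13-1)/(13+1) = 25*12/14
Step 4: Revenue = 300/14 = 150/7

150/7


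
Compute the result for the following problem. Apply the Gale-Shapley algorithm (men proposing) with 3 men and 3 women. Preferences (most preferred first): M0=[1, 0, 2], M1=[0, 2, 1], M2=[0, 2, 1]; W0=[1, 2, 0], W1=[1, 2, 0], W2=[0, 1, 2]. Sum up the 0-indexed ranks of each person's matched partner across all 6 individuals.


Step 1: Run Gale-Shapley (men propose, women hold best offer):
  M0 proposes to W1; she accepts
  M1 proposes to W0; she accepts
  M2 proposes to W0; rejected
  M2 proposes to W2; she accepts
Step 2: Final matching: W0-M1, W1-M0, W2-M2
Step 3: 0-indexed ranks (man's rank of his match, then woman's): 0 + 0 + 0 + 2 + 1 + 2
Step 4: Total rank sum = 5

5


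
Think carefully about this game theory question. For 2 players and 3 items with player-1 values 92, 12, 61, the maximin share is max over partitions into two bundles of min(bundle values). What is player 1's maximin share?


Step 1: Item values = 92, 12, 61
Step 2: Enumerate all 2-bundle partitions and take the smaller bundle:
  Partition 1: {92} vs {12,61} -> bundles 92, 73; min = 73
  Partition 2: {12} vs {92,61} -> bundles 12, 153; min = 12
  Partition 3: {61} vs {92,12} -> bundles 61, 104; min = 61
Step 3: MMS = max(73, 12, 61) = 73

73


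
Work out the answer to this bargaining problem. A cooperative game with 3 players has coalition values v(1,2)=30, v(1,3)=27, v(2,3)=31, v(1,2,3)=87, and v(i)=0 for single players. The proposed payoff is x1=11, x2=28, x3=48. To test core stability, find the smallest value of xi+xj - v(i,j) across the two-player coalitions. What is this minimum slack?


Step 1: Slack for coalition (1,2): x1+x2 - v12 = 39 - 30 = 9
Step 2: Slack for coalition (1,3): x1+x3 - v13 = 59 - 27 = 32
Step 3: Slack for coalition (2,3): x2+x3 - v23 = 76 - 31 = 45
Step 4: Minimum slack = min(9, 32, 45) = 9, attained by (1,2); no pair can gain by deviating, so the allocation is in the core

9


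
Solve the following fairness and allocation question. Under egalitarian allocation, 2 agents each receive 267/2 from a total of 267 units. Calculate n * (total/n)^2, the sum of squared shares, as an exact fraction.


Step 1: Each agent's share = 267/2
Step 2: Square of each share = (267/2)^2 = 71289/4
Step 3: Sum of squares = 2 * 71289/4 = 71289/2

71289/2


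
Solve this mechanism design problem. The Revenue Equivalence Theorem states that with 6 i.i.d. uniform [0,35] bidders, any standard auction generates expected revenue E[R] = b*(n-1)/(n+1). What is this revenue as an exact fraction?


Step 1: By Revenue Equivalence, expected revenue = b*(n-1)/(n+1)
Step 2: Substituting n = 6, b = 35
Step 3: Revenue = 35*(6-1)/(6+1) = 35*5/7
Step 4: Revenue = 175/7 = 25

25


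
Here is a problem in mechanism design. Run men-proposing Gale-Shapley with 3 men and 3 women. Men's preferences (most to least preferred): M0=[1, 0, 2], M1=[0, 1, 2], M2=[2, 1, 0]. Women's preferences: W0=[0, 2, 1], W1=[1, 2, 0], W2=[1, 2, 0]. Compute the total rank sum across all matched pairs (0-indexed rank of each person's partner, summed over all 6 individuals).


Step 1: Run Gale-Shapley (men propose, women hold best offer):
  M0 proposes to W1; she accepts
  M1 proposes to W0; she accepts
  M2 proposes to W2; she accepts
Step 2: Final matching: W0-M1, W1-M0, W2-M2
Step 3: 0-indexed ranks (man's rank of his match, then woman's): 0 + 2 + 0 + 2 + 0 + 1
Step 4: Total rank sum = 5

5


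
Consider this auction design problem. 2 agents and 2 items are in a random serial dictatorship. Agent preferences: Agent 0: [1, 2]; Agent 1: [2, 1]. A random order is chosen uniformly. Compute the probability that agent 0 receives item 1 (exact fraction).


Step 1: Agent 0 wants item 1
Step 2: There are 2 possible orderings of agents
Step 3: In 2 orderings, agent 0 gets item 1
Step 4: Probability = 2/2 = 1

1


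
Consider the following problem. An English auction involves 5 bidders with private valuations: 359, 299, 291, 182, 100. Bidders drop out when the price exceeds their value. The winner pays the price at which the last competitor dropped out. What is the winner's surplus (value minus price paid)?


Step 1: Identify the highest value: 359
Step 2: Identify the second-highest value: 299
Step 3: The final price = second-highest value = 299
Step 4: Surplus = 359 - 299 = 60

60


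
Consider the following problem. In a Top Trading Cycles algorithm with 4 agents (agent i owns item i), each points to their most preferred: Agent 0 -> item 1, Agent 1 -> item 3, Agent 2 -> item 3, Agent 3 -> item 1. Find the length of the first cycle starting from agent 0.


Step 1: Trace the pointer graph from agent 0: 0 -> 1 -> 3 -> 1
Step 2: A cycle is detected when we revisit agent 1
Step 3: The cycle is: 1 -> 3 -> 1
Step 4: Cycle length = 2

2


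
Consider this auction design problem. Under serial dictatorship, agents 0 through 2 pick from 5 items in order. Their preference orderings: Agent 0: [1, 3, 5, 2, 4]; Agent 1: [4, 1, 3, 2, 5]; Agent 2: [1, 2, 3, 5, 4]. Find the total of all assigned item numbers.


Step 1: Agent 0 picks item 1
Step 2: Agent 1 picks item 4
Step 3: Agent 2 picks item 2
Step 4: Sum = 1 + 4 + 2 = 7

7


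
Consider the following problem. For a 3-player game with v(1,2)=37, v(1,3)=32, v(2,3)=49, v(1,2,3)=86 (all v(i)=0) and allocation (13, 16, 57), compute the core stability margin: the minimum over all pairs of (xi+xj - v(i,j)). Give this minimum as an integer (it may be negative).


Step 1: Slack for coalition (1,2): x1+x2 - v12 = 29 - 37 = -8
Step 2: Slack for coalition (1,3): x1+x3 - v13 = 70 - 32 = 38
Step 3: Slack for coalition (2,3): x2+x3 - v23 = 73 - 49 = 24
Step 4: Minimum slack = min(-8, 38, 24) = -8, attained by (1,2); coalition (1,2) can block (slack < 0), so the allocation is not in the core

-8


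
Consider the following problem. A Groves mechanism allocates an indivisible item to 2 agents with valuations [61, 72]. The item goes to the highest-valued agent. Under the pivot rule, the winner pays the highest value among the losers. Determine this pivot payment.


Step 1: The efficient winner is agent 1 with value 72
Step 2: Other agents' values: [61]
Step 3: Pivot payment = max(others) = 61
Step 4: The winner pays 61

61


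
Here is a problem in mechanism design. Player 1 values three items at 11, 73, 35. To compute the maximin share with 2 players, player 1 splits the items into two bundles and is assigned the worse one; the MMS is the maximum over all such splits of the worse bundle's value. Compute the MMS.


Step 1: Item values = 11, 73, 35
Step 2: Enumerate all 2-bundle partitions and take the smaller bundle:
  Partition 1: {11} vs {73,35} -> bundles 11, 108; min = 11
  Partition 2: {73} vs {11,35} -> bundles 73, 46; min = 46
  Partition 3: {35} vs {11,73} -> bundles 35, 84; min = 35
Step 3: MMS = max(11, 46, 35) = 46

46


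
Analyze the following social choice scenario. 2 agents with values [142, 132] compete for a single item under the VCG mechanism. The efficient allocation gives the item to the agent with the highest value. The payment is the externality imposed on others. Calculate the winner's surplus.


Step 1: The winner is the agent with the highest value: agent 0 with value 142
Step 2: Values of other agents: [132]
Step 3: VCG payment = max of others' values = 132
Step 4: Surplus = 142 - 132 = 10

10


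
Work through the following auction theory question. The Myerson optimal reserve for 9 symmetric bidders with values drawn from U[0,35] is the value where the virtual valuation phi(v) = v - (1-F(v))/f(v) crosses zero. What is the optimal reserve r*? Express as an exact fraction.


Step 1: For U[0,35], F(v) = v/35 and f(v) = 1/35
Step 2: phi(v) = v - (1 - v/35)/(1/35) = v - (35 - v) = 2v - 35
Step 3: Set phi(r*) = 0: 2r* - 35 = 0
Step 4: r* = 35/2 (the number of bidders n = 9 does not enter)

35/2


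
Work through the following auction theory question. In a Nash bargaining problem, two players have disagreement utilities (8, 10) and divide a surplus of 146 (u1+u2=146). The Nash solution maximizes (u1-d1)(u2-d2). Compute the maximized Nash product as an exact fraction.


Step 1: The Nash solution splits surplus symmetrically above the disagreement point
Step 2: u1 = (total + d1 - d2)/2 = (146 + 8 - 10)/2 = 72
Step 3: u2 = (total - d1 + d2)/2 = (146 - 8 + 10)/2 = 74
Step 4: Nash product = (72 - 8) * (74 - 10)
Step 5: = 64 * 64 = 4096

4096


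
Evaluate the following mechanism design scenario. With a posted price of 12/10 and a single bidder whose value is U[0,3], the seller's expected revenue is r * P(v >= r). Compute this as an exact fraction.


Step 1: Posted price r = 6/5, value support [0,3]
Step 2: P(v >= r) = (3 - 6/5)/3 = 3/5
Step 3: Expected revenue = r * P(v >= r) = 6/5 * 3/5
Step 4: Revenue = 18/25

18/25


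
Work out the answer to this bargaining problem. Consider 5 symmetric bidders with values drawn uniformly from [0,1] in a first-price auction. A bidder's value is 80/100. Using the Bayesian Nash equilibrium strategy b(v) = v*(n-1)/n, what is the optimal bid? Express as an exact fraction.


Step 1: The symmetric BNE bidding function is b(v) = v * (n-1) / n
Step 2: Substitute v = 4/5 and n = 5
Step 3: b = 4/5 * 4/5
Step 4: b = 16/25

16/25


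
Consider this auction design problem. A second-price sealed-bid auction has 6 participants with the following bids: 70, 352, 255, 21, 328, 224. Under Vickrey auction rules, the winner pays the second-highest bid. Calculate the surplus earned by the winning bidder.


Step 1: Sort bids in descending order: 352, 328, 255, 224, 70, 21
Step 2: The winning bid is the highest: 352
Step 3: The payment equals the second-highest bid: 328
Step 4: Surplus = winner's bid - payment = 352 - 328 = 24

24


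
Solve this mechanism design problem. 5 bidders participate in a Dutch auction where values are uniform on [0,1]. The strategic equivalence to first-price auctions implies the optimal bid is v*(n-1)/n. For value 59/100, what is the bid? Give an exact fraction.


Step 1: Dutch auctions are strategically equivalent to first-price auctions
Step 2: The equilibrium bid is b(v) = v*(n-1)/n
Step 3: b = 59/100 * 4/5
Step 4: b = 59/125

59/125


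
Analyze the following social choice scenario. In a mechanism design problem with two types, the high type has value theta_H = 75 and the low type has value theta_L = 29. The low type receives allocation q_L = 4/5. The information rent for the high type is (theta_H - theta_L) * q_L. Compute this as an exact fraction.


Step 1: theta_H - theta_L = 75 - 29 = 46
Step 2: Information rent = (theta_H - theta_L) * q_L
Step 3: = 46 * 4/5
Step 4: = 184/5

184/5


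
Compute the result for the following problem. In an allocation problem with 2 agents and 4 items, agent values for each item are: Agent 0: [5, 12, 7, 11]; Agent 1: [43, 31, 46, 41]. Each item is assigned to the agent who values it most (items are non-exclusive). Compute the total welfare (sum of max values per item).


Step 1: For each item, find the maximum value among all agents.
Step 2: Item 0 -> Agent 1 (value 43)
Step 3: Item 1 -> Agent 1 (value 31)
Step 4: Item 2 -> Agent 1 (value 46)
Step 5: Item 3 -> Agent 1 (value 41)
Step 6: Total welfare = 43 + 31 + 46 + 41 = 161

161


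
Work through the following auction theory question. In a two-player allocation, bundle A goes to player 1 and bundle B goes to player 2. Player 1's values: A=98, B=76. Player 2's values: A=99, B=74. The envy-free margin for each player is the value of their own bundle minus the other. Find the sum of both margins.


Step 1: Player 1's margin = v1(A) - v1(B) = 98 - 76 = 22
Step 2: Player 2's margin = v2(B) - v2(A) = 74 - 99 = -25
Step 3: Total margin = 22 + -25 = -3

-3


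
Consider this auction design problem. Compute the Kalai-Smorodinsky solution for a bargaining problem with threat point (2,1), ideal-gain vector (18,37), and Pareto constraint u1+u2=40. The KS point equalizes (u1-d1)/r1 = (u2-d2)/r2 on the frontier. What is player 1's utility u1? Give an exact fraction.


Step 1: At the KS point, (u1-d1)/r1 = (u2-d2)/r2 = t and u1+u2 = 40
Step 2: u1 = d1 + r1*t and u2 = d2 + r2*t, so (d1 + r1*t) + (d2 + r2*t) = 40
Step 3: t = (40 - 2 - 1)/(18 + 37) = 37/55
Step 4: u1 = d1 + r1*t = 2 + 18 * 37/55 = 776/55
Step 5: (Check: u2 = d2 + r2*t = 1424/55; u1+u2 = 776/55 + 1424/55 = 40, on the frontier.)

776/55


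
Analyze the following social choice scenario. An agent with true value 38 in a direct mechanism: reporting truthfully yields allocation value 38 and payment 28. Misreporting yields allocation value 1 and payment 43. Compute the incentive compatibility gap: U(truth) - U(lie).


Step 1: U(truth) = value - payment = 38 - 28 = 10
Step 2: U(lie) = allocation - payment = 1 - 43 = -42
Step 3: IC gap = 10 - (-42) = 52

52


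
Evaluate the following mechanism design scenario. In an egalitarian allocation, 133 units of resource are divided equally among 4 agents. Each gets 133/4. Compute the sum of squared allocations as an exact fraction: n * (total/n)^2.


Step 1: Each agent's share = 133/4
Step 2: Square of each share = (133/4)^2 = 17689/16
Step 3: Sum of squares = 4 * 17689/16 = 17689/4

17689/4


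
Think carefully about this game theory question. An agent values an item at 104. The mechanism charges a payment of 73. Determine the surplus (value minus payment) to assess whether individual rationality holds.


Step 1: Surplus = value - payment = 104 - 73 = 31
Step 2: IR is satisfied (surplus >= 0)

31


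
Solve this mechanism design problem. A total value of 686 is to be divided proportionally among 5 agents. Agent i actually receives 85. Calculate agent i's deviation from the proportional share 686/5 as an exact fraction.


Step 1: Proportional share = 686/5
Step 2: Agent's actual allocation = 85
Step 3: Excess = 85 - 686/5 = -261/5

-261/5


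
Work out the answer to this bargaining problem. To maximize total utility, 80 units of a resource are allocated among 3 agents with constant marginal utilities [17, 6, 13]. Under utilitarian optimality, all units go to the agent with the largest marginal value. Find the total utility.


Step 1: The marginal utilities are [17, 6, 13]
Step 2: The highest marginal utility is 17
Step 3: All 80 units go to that agent
Step 4: Total utility = 17 * 80 = 1360

1360


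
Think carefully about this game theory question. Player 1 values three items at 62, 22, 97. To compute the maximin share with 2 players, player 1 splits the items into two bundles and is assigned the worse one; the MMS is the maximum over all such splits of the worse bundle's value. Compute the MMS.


Step 1: Item values = 62, 22, 97
Step 2: Enumerate all 2-bundle partitions and take the smaller bundle:
  Partition 1: {62} vs {22,97} -> bundles 62, 119; min = 62
  Partition 2: {22} vs {62,97} -> bundles 22, 159; min = 22
  Partition 3: {97} vs {62,22} -> bundles 97, 84; min = 84
Step 3: MMS = max(62, 22, 84) = 84

84


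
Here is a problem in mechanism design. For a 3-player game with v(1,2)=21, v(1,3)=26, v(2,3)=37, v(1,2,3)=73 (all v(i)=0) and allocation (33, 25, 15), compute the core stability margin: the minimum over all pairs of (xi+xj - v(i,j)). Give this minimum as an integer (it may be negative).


Step 1: Slack for coalition (1,2): x1+x2 - v12 = 58 - 21 = 37
Step 2: Slack for coalition (1,3): x1+x3 - v13 = 48 - 26 = 22
Step 3: Slack for coalition (2,3): x2+x3 - v23 = 40 - 37 = 3
Step 4: Minimum slack = min(37, 22, 3) = 3, attained by (2,3); no pair can gain by deviating, so the allocation is in the core

3


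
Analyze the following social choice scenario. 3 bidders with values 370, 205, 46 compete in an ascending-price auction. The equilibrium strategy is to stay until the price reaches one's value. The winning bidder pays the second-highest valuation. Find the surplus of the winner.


Step 1: Identify the highest value: 370
Step 2: Identify the second-highest value: 205
Step 3: The final price = second-highest value = 205
Step 4: Surplus = 370 - 205 = 165

165


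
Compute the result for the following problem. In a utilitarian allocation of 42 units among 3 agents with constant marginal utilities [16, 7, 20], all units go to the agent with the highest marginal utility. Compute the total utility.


Step 1: The marginal utilities are [16, 7, 20]
Step 2: The highest marginal utility is 20
Step 3: All 42 units go to that agent
Step 4: Total utility = 20 * 42 = 840

840


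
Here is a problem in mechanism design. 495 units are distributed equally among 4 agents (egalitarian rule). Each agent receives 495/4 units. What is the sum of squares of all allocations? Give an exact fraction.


Step 1: Each agent's share = 495/4
Step 2: Square of each share = (495/4)^2 = 245025/16
Step 3: Sum of squares = 4 * 245025/16 = 245025/4

245025/4


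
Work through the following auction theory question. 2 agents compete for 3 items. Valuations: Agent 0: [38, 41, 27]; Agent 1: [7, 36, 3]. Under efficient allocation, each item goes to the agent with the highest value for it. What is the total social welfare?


Step 1: For each item, find the maximum value among all agents.
Step 2: Item 0 -> Agent 0 (value 38)
Step 3: Item 1 -> Agent 0 (value 41)
Step 4: Item 2 -> Agent 0 (value 27)
Step 5: Total welfare = 38 + 41 + 27 = 106

106


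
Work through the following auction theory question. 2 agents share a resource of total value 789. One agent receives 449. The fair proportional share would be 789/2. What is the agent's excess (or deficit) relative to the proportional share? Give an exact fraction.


Step 1: Proportional share = 789/2
Step 2: Agent's actual allocation = 449
Step 3: Excess = 449 - 789/2 = 109/2

109/2


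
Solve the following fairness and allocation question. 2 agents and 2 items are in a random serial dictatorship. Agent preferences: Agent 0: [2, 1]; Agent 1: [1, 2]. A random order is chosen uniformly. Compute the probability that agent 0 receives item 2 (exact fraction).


Step 1: Agent 0 wants item 2
Step 2: There are 2 possible orderings of agents
Step 3: In 2 orderings, agent 0 gets item 2
Step 4: Probability = 2/2 = 1

1


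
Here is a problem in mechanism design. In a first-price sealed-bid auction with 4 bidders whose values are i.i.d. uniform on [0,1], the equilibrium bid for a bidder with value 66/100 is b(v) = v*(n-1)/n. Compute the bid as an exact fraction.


Step 1: The symmetric BNE bidding function is b(v) = v * (n-1) / n
Step 2: Substitute v = 33/50 and n = 4
Step 3: b = 33/50 * 3/4
Step 4: b = 99/200

99/200


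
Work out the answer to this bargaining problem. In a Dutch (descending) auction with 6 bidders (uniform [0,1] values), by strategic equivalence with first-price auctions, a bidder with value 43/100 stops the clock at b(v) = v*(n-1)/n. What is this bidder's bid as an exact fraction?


Step 1: Dutch auctions are strategically equivalent to first-price auctions
Step 2: The equilibrium bid is b(v) = v*(n-1)/n
Step 3: b = 43/100 * 5/6
Step 4: b = 43/120

43/120


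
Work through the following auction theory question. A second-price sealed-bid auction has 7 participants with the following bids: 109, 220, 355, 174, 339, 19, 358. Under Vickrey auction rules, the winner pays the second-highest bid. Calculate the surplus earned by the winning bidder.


Step 1: Sort bids in descending order: 358, 355, 339, 220, 174, 109, 19
Step 2: The winning bid is the highest: 358
Step 3: The payment equals the second-highest bid: 355
Step 4: Surplus = winner's bid - payment = 358 - 355 = 3

3


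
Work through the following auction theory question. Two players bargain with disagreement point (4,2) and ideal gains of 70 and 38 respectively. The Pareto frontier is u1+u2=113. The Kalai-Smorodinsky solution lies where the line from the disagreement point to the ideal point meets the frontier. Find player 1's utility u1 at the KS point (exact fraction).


Step 1: At the KS point, (u1-d1)/r1 = (u2-d2)/r2 = t and u1+u2 = 113
Step 2: u1 = d1 + r1*t and u2 = d2 + r2*t, so (d1 + r1*t) + (d2 + r2*t) = 113
Step 3: t = (113 - 4 - 2)/(70 + 38) = 107/108
Step 4: u1 = d1 + r1*t = 4 + 70 * 107/108 = 3961/54
Step 5: (Check: u2 = d2 + r2*t = 2141/54; u1+u2 = 3961/54 + 2141/54 = 113, on the frontier.)

3961/54


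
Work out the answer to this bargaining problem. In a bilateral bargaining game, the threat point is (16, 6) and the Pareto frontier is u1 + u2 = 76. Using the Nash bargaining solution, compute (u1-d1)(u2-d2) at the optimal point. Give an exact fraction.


Step 1: The Nash solution splits surplus symmetrically above the disagreement point
Step 2: u1 = (total + d1 - d2)/2 = (76 + 16 - 6)/2 = 43
Step 3: u2 = (total - d1 + d2)/2 = (76 - 16 + 6)/2 = 33
Step 4: Nash product = (43 - 16) * (33 - 6)
Step 5: = 27 * 27 = 729

729


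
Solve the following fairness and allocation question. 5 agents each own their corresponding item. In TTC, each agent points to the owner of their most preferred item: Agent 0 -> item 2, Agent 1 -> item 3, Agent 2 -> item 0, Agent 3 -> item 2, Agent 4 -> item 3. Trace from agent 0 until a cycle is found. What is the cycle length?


Step 1: Trace the pointer graph from agent 0: 0 -> 2 -> 0
Step 2: A cycle is detected when we revisit agent 0
Step 3: The cycle is: 0 -> 2 -> 0
Step 4: Cycle length = 2

2


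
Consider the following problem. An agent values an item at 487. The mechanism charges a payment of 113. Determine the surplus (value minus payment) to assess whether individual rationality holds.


Step 1: Surplus = value - payment = 487 - 113 = 374
Step 2: IR is satisfied (surplus >= 0)

374


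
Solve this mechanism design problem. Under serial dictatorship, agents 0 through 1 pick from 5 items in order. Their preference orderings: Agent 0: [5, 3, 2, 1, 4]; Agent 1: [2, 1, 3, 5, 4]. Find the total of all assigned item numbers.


Step 1: Agent 0 picks item 5
Step 2: Agent 1 picks item 2
Step 3: Sum = 5 + 2 = 7

7


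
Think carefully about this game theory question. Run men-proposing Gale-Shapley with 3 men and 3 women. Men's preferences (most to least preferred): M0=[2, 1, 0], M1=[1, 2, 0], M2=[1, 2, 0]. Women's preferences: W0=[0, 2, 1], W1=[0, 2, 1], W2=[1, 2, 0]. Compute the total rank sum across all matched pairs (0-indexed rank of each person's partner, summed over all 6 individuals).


Step 1: Run Gale-Shapley (men propose, women hold best offer):
  M0 proposes to W2; she accepts
  M1 proposes to W1; she accepts
  M2 proposes to W1; she switches from M1
  M1 proposes to W2; she switches from M0
  M0 proposes to W1; she switches from M2
  M2 proposes to W2; rejected
  M2 proposes to W0; she accepts
Step 2: Final matching: W0-M2, W1-M0, W2-M1
Step 3: 0-indexed ranks (man's rank of his match, then woman's): 2 + 1 + 1 + 0 + 1 + 0
Step 4: Total rank sum = 5

5


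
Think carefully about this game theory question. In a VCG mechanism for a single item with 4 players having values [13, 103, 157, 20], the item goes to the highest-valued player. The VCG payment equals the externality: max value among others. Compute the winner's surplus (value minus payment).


Step 1: The winner is the agent with the highest value: agent 2 with value 157
Step 2: Values of other agents: [13, 103, 20]
Step 3: VCG payment = max of others' values = 103
Step 4: Surplus = 157 - 103 = 54

54


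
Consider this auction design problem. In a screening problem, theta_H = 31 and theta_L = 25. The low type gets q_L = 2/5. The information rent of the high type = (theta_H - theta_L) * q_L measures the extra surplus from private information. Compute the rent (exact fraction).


Step 1: theta_H - theta_L = 31 - 25 = 6
Step 2: Information rent = (theta_H - theta_L) * q_L
Step 3: = 6 * 2/5
Step 4: = 12/5

12/5


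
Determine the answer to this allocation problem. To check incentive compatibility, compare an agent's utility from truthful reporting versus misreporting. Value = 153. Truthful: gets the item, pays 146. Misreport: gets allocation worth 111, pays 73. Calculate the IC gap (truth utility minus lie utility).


Step 1: U(truth) = value - payment = 153 - 146 = 7
Step 2: U(lie) = allocation - payment = 111 - 73 = 38
Step 3: IC gap = 7 - 38 = -31

-31


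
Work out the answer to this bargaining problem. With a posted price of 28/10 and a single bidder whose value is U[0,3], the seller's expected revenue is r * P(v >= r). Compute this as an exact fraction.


Step 1: Posted price r = 14/5, value support [0,3]
Step 2: P(v >= r) = (3 - 14/5)/3 = 1/15
Step 3: Expected revenue = r * P(v >= r) = 14/5 * 1/15
Step 4: Revenue = 14/75

14/75


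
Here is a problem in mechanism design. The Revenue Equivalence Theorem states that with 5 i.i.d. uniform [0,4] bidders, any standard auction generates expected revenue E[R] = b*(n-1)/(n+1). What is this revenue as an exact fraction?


Step 1: By Revenue Equivalence, expected revenue = b*(n-1)/(n+1)
Step 2: Substituting n = 5, b = 4
Step 3: Revenue = 4*(5-1)/(5+1) = 4*4/6
Step 4: Revenue = 16/6 = 8/3

8/3


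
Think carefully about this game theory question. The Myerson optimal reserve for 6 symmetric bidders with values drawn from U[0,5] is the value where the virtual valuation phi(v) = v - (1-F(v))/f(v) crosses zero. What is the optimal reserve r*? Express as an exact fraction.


Step 1: For U[0,5], F(v) = v/5 and f(v) = 1/5
Step 2: phi(v) = v - (1 - v/5)/(1/5) = v - (5 - v) = 2v - 5
Step 3: Set phi(r*) = 0: 2r* - 5 = 0
Step 4: r* = 5/2 (the number of bidders n = 6 does not enter)

5/2


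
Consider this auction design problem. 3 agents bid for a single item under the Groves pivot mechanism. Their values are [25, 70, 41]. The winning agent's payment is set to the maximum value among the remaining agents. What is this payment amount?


Step 1: The efficient winner is agent 1 with value 70
Step 2: Other agents' values: [25, 41]
Step 3: Pivot payment = max(others) = 41
Step 4: The winner pays 41

41


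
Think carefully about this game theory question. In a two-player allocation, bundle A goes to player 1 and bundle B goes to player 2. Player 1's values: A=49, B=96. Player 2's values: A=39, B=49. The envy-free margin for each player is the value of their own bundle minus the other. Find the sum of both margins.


Step 1: Player 1's margin = v1(A) - v1(B) = 49 - 96 = -47
Step 2: Player 2's margin = v2(B) - v2(A) = 49 - 39 = 10
Step 3: Total margin = -47 + 10 = -37

-37
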